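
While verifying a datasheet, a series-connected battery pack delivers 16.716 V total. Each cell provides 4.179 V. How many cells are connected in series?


Rearranging: n = V_pack / V_cell = 16.716 / 4.179 = 4 cells

4


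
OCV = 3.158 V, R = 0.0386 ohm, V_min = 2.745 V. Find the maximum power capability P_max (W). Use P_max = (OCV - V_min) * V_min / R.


P_max = (OCV - V_min) * V_min / R = (3.158 - 2.745) * 2.745 / 0.0386 = 0.413 * 2.745 / 0.0386 = 29.37 W

29.37 W


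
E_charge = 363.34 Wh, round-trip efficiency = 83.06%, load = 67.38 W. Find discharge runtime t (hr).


Step 1: E_discharge = eta/100 * E_charge = 83.06/100 * 363.34 = 301.79 Wh
Step 2: t = E_discharge / P = 301.79 / 67.38 = 4.479 hr

4.479 hr


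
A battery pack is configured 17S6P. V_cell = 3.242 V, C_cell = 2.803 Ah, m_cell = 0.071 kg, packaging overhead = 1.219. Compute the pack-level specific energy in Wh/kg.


Step 1: V_pack = 17 * 3.242 = 55.114 V
Step 2: C_pack = 6 * 2.803 = 16.818 Ah
Step 3: E_pack = V_pack * C_pack = 55.114 * 16.818 = 926.91 Wh
Step 4: m_pack = 17 * 6 * 0.071 * 1.219 = 8.828 kg
Step 5: ED = E_pack / m_pack = 926.91 / 8.828 = 105.0 Wh/kg

105.0 Wh/kg


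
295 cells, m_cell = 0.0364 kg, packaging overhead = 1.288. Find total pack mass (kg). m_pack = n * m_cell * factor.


Cell mass sum = 295 * 0.0364 = 10.738 kg
With overhead 1.288: m_pack = 10.738 * 1.288 = 13.83 kg

13.83 kg


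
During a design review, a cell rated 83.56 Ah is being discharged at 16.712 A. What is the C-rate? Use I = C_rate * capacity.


C_rate = I / capacity = 16.712 / 83.56 = 0.2C

0.2C


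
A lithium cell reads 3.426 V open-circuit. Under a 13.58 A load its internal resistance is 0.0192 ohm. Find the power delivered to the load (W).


Step 1: V_terminal = OCV - I*R = 3.426 - 13.58 * 0.0192 = 3.1653 V
Step 2: P_out = V_terminal * I = 3.1653 * 13.58 = 42.98 W

42.98 W


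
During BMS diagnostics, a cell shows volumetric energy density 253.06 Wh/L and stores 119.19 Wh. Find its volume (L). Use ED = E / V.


V = E / ED = 119.19 / 253.06 = 0.4710 L

0.4710 L


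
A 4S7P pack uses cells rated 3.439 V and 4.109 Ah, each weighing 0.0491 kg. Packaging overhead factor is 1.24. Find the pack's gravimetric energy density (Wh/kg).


Step 1: V_pack = 4 * 3.439 = 13.756 V
Step 2: C_pack = 7 * 4.109 = 28.763 Ah
Step 3: E_pack = V_pack * C_pack = 13.756 * 28.763 = 395.66 Wh
Step 4: m_pack = 4 * 7 * 0.0491 * 1.24 = 1.7048 kg
Step 5: ED = E_pack / m_pack = 395.66 / 1.7048 = 232.1 Wh/kg

232.1 Wh/kg


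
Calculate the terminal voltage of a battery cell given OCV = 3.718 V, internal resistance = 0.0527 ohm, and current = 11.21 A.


V = OCV - I*R = 3.718 - 11.21 * 0.0527 = 3.127 V

3.127 V


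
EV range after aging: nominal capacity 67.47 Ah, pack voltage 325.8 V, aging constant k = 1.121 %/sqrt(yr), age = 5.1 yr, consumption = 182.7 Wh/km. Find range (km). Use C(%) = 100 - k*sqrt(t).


Step 1: capacity retention = 100 - 1.121 * sqrt(5.1) = 100 - 1.121 * 2.2583 = 97.468%
Step 2: C_now = 67.47 * 97.468/100 = 65.762 Ah
Step 3: E_pack = V * C_now = 325.8 * 65.762 = 21425 Wh
Step 4: range = E_pack / consumption = 21425 / 182.7 = 117.3 km

117.3 km


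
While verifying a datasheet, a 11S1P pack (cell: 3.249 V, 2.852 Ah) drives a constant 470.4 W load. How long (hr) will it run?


Step 1: E_pack = Ns * V_cell * Np * C_cell = 11 * 3.249 * 1 * 2.852 = 101.93 Wh
Step 2: t = E_pack / P = 101.93 / 470.4 = 0.2167 hr

0.2167 hr


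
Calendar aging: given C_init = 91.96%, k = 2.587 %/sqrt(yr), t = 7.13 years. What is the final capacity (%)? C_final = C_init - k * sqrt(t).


sqrt(t) = sqrt(7.13) = 2.6702
C_final = 91.96 - 2.587 * 2.6702 = 85.05%

85.05%


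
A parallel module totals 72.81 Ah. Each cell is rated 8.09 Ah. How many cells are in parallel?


n = C_total / C_cell = 72.81 / 8.09 = 9

9


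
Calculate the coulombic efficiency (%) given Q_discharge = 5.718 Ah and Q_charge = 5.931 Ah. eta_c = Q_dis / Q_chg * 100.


eta_c = Q_dis / Q_chg * 100 = 5.718 / 5.931 * 100 = 96.41%

96.41%


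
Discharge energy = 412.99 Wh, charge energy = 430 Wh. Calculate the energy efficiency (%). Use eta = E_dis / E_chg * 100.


Round-trip efficiency = 412.99/430 * 100% = 96.04%

96.04%


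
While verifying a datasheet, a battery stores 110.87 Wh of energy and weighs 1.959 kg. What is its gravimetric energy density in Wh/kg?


ED = E / m = 110.87 / 1.959 = 56.60 Wh/kg

56.60 Wh/kg


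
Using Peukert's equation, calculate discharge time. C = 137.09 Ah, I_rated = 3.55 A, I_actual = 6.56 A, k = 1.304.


t_rated = C / I_rated = 137.09 / 3.55 = 38.617 hr
(I_rated/I)^k = (0.54116)^1.304 = 0.44901
t = t_rated * (I_rated/I)^k = 38.617 * 0.44901 = 17.34 hr

17.34 hr


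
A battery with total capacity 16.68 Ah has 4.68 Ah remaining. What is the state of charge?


SOC% = 4.68 / 16.68 * 100 = 28.06%

28.06%


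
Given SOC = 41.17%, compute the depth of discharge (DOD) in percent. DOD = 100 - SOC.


DOD = 100 - SOC = 100 - 41.17 = 58.83%

58.83%


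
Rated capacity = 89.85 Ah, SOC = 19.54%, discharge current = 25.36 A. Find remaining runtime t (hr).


Step 1: remaining = SOC/100 * C_total = 19.54/100 * 89.85 = 17.557 Ah
Step 2: t = remaining / I = 17.557 / 25.36 = 0.6923 hr

0.6923 hr


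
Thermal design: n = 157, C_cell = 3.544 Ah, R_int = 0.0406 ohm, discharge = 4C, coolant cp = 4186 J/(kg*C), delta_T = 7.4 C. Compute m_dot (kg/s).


Step 1: I = 4 * 3.544 = 14.176 A
Step 2: Q_cell = I^2 * R = 14.176^2 * 0.0406 = 8.1589 W
Step 3: Q_total = 157 * 8.1589 = 1280.9 W
Step 4: m_dot = Q_total / (cp * dT) = 1280.9 / (4186 * 7.4) = 0.04135 kg/s

0.04135 kg/s


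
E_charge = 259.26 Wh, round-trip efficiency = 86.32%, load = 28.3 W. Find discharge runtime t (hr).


Step 1: E_discharge = eta/100 * E_charge = 86.32/100 * 259.26 = 223.79 Wh
Step 2: t = E_discharge / P = 223.79 / 28.3 = 7.908 hr

7.908 hr


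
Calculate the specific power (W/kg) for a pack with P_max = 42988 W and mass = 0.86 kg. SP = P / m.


Specific power = 42988 W / 0.86 kg = 49990 W/kg

49990 W/kg


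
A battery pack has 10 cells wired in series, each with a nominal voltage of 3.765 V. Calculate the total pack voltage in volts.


V_pack = n * V_cell = 10 * 3.765 = 37.65 V

37.65 V


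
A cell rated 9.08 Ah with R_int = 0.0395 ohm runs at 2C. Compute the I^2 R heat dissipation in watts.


Step 1: I = C_rate * capacity = 2 * 9.08 = 18.16 A
Step 2: Q = I^2 * R = 18.16^2 * 0.0395 = 329.79 * 0.0395 = 13.03 W

13.03 W


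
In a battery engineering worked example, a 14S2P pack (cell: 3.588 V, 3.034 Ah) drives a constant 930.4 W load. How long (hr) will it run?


Step 1: E_pack = Ns * V_cell * Np * C_cell = 14 * 3.588 * 2 * 3.034 = 304.81 Wh
Step 2: t = E_pack / P = 304.81 / 930.4 = 0.3276 hr

0.3276 hr


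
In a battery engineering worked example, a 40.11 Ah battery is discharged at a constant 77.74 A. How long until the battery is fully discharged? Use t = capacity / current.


t = capacity / current = 40.11 / 77.74 = 0.5160 hr

0.5160 hr


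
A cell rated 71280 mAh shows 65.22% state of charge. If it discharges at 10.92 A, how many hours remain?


Convert: C_total = 71280 mAh = 71.28 Ah
Step 1: remaining = SOC/100 * C_total = 65.22/100 * 71.28 = 46.489 Ah
Step 2: t = remaining / I = 46.489 / 10.92 = 4.257 hr

4.257 hr


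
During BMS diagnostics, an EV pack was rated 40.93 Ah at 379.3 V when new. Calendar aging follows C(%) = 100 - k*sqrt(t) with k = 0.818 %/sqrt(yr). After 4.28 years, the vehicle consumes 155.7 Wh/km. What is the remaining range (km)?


Step 1: capacity retention = 100 - 0.818 * sqrt(4.28) = 100 - 0.818 * 2.0688 = 98.308%
Step 2: C_now = 40.93 * 98.308/100 = 40.237 Ah
Step 3: E_pack = V * C_now = 379.3 * 40.237 = 15262 Wh
Step 4: range = E_pack / consumption = 15262 / 155.7 = 98.02 km

98.02 km


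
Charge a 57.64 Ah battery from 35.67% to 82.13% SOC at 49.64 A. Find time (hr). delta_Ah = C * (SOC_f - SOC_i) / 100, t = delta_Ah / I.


Step 1: dSOC = 82.13% - 35.67% = 46.46%
Step 2: delta_Ah = 57.64 * 46.46 / 100 = 26.78 Ah
Step 3: t = 26.78 / 49.64 = 0.5395 hr

0.5395 hr


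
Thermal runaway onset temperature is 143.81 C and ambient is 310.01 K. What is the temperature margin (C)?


Convert: T_ambient = 310.01 K = 36.86 C
margin = 143.81 - 36.86 = 106.95 C

106.95 C


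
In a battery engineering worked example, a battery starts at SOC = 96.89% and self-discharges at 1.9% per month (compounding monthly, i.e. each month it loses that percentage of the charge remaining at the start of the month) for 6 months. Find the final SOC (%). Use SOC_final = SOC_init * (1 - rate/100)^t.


Monthly retention factor = 1 - 1.9/100 = 0.981
Over 6 months: factor^6 = 0.89128
SOC_final = 96.89 * 0.89128 = 86.36%

86.36%


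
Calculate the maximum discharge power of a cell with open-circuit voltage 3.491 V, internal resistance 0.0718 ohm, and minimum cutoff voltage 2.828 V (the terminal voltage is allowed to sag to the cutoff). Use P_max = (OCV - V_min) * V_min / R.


dV = OCV - V_min = 0.663 V (so I_max = dV / R)
P_max = dV * V_min / R = 0.663 * 2.828 / 0.0718 = 26.11 W

26.11 W


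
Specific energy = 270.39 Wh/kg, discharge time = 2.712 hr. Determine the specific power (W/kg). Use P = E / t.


Specific power = 270.39 Wh/kg / 2.712 hr = 99.70 W/kg

99.70 W/kg


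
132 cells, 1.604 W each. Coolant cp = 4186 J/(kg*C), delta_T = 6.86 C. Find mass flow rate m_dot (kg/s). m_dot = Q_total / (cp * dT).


Step 1: Total heat Q = 132 * 1.604 W = 211.73 W
Step 2: denom = cp * dT = 4186 * 6.86 = 28716
Step 3: m_dot = 211.73 / 28716 = 0.007373 kg/s

0.007373 kg/s


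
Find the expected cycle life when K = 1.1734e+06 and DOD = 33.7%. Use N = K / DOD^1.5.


DOD^1.5 = 195.63
N = K / DOD^1.5 = 1.1734e+06 / 195.63 = 5998

5998 cycles


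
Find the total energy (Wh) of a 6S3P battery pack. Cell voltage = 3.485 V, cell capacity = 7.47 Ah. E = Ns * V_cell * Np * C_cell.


E = Ns * Vcell * Np * Ccell = 6 * 3.485 * 3 * 7.47 = 468.6 Wh

468.6 Wh


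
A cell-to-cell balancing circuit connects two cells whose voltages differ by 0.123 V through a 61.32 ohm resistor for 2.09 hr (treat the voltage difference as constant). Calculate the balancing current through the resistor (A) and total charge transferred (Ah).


I_bal = dV / R = 0.123 / 61.32 = 0.0020059 A
Q = I_bal * t = 0.0020059 * 2.09 = 0.004192 Ah

I=0.0020059 A, Q=0.004192 Ah


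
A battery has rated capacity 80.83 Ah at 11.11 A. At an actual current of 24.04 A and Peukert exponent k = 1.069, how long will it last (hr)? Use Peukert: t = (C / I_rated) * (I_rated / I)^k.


t_rated = C / I_rated = 80.83 / 11.11 = 7.2754 hr
(I_rated/I)^k = (0.46215)^1.069 = 0.43818
t = t_rated * (I_rated/I)^k = 7.2754 * 0.43818 = 3.188 hr

3.188 hr


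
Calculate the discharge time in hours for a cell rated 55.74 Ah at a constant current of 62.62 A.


t = capacity / current = 55.74 / 62.62 = 0.8901 hr

0.8901 hr


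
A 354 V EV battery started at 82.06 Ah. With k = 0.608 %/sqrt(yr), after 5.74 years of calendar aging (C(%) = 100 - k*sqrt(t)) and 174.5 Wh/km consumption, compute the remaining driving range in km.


Step 1: capacity retention = 100 - 0.608 * sqrt(5.74) = 100 - 0.608 * 2.3958 = 98.543%
Step 2: C_now = 82.06 * 98.543/100 = 80.864 Ah
Step 3: E_pack = V * C_now = 354 * 80.864 = 28626 Wh
Step 4: range = E_pack / consumption = 28626 / 174.5 = 164.0 km

164.0 km


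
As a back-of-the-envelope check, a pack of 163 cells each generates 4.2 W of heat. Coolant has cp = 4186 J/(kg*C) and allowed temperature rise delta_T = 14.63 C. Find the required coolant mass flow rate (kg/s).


Q_total = 163 * 4.2 = 684.6 W
m_dot = Q_total / (cp * dT) = 684.6 / (4186 * 14.63) = 0.01118 kg/s

0.01118 kg/s


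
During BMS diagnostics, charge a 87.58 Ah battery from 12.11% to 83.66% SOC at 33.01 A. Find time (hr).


delta_Ah = 87.58 * (83.66 - 12.11) / 100 = 62.663 Ah
t = delta_Ah / I = 62.663 / 33.01 = 1.898 hr

1.898 hr


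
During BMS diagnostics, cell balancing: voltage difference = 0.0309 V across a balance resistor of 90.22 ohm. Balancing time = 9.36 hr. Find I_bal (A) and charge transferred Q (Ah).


I_bal = dV / R = 0.0309 / 90.22 = 3.4250e-04 A
Q = I_bal * t = 3.4250e-04 * 9.36 = 0.003206 Ah

I=3.4250e-04 A, Q=0.003206 Ah


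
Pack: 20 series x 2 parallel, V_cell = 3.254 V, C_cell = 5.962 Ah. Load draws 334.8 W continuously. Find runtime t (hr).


Step 1: E_pack = Ns * V_cell * Np * C_cell = 20 * 3.254 * 2 * 5.962 = 776.01 Wh
Step 2: t = E_pack / P = 776.01 / 334.8 = 2.318 hr

2.318 hr


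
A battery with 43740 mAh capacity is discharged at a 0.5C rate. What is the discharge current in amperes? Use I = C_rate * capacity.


Convert: capacity = 43740 mAh = 43.74 Ah
At 0.5C: I = 0.5 * 43.74 Ah = 21.87 A

21.87 A


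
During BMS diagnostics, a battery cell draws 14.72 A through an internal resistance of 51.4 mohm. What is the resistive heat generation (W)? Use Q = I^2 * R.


Convert: R = 51.4 mohm = 0.0514 ohm
I^2 = 216.68
Q = 216.68 * 0.0514 = 11.14 W

11.14 W


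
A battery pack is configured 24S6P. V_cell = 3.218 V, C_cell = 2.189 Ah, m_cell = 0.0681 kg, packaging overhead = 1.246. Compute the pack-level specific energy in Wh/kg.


Step 1: V_pack = 24 * 3.218 = 77.232 V
Step 2: C_pack = 6 * 2.189 = 13.134 Ah
Step 3: E_pack = V_pack * C_pack = 77.232 * 13.134 = 1014.4 Wh
Step 4: m_pack = 24 * 6 * 0.0681 * 1.246 = 12.219 kg
Step 5: ED = E_pack / m_pack = 1014.4 / 12.219 = 83.02 Wh/kg

83.02 Wh/kg


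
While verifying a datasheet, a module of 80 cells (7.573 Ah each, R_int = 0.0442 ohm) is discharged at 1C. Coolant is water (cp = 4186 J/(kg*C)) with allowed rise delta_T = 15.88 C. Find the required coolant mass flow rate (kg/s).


Step 1: I = 1 * 7.573 = 7.573 A
Step 2: Q_cell = I^2 * R = 7.573^2 * 0.0442 = 2.5349 W
Step 3: Q_total = 80 * 2.5349 = 202.79 W
Step 4: m_dot = Q_total / (cp * dT) = 202.79 / (4186 * 15.88) = 0.003051 kg/s

0.003051 kg/s


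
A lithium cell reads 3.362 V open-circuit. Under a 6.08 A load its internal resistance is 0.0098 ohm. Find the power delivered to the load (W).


Step 1: V_terminal = OCV - I*R = 3.362 - 6.08 * 0.0098 = 3.3024 V
Step 2: P_out = V_terminal * I = 3.3024 * 6.08 = 20.08 W

20.08 W


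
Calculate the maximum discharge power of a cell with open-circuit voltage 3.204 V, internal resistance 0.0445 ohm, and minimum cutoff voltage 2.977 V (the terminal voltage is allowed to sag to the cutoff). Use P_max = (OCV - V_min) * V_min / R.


P_max = (OCV - V_min) * V_min / R = (3.204 - 2.977) * 2.977 / 0.0445 = 0.227 * 2.977 / 0.0445 = 15.19 W

15.19 W


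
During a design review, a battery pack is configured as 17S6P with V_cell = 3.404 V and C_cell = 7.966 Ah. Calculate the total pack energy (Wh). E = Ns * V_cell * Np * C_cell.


E = Ns * Vcell * Np * Ccell = 17 * 3.404 * 6 * 7.966 = 2766 Wh

2766 Wh


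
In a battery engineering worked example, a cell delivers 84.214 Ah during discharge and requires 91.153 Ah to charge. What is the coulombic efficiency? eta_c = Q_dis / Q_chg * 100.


eta_c = Q_dis / Q_chg * 100 = 84.214 / 91.153 * 100 = 92.39%

92.39%


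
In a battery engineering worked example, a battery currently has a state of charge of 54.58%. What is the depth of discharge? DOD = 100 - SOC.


Complement of SOC: DOD = 100% - 54.58% = 45.42%

45.42%


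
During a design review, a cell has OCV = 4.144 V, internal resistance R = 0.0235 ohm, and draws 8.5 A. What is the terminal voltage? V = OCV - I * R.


V = OCV - I*R = 4.144 - 8.5 * 0.0235 = 3.944 V

3.944 V


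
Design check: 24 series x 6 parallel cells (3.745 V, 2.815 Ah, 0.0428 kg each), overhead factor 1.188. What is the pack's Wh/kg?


Step 1: V_pack = 24 * 3.745 = 89.88 V
Step 2: C_pack = 6 * 2.815 = 16.89 Ah
Step 3: E_pack = V_pack * C_pack = 89.88 * 16.89 = 1518.1 Wh
Step 4: m_pack = 24 * 6 * 0.0428 * 1.188 = 7.3219 kg
Step 5: ED = E_pack / m_pack = 1518.1 / 7.3219 = 207.3 Wh/kg

207.3 Wh/kg


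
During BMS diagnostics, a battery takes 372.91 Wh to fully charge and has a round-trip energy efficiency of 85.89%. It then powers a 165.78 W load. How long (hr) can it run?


Step 1: E_discharge = eta/100 * E_charge = 85.89/100 * 372.91 = 320.29 Wh
Step 2: t = E_discharge / P = 320.29 / 165.78 = 1.932 hr

1.932 hr


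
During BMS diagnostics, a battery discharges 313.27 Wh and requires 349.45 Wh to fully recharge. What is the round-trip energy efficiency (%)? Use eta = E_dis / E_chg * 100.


eta_e = E_dis / E_chg * 100 = 313.27 / 349.45 * 100 = 89.65%

89.65%


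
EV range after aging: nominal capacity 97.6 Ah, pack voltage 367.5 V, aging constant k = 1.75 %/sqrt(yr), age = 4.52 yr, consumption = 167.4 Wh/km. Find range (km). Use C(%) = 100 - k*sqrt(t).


Step 1: capacity retention = 100 - 1.75 * sqrt(4.52) = 100 - 1.75 * 2.126 = 96.28%
Step 2: C_now = 97.6 * 96.28/100 = 93.969 Ah
Step 3: E_pack = V * C_now = 367.5 * 93.969 = 34534 Wh
Step 4: range = E_pack / consumption = 34534 / 167.4 = 206.3 km

206.3 km


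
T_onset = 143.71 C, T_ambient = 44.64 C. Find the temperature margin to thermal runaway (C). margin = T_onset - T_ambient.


Safety margin = 143.71 C - 44.64 C = 99.07 C

99.07 C


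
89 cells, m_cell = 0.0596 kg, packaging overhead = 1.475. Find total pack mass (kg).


Cell mass sum = 89 * 0.0596 = 5.3044 kg
With overhead 1.475: m_pack = 5.3044 * 1.475 = 7.824 kg

7.824 kg


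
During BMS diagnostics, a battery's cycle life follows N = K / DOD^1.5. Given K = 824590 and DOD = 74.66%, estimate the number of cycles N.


Step 1: DOD^1.5 = 74.66^1.5 = 645.11
Step 2: N = 824590 / 645.11 = 1278 cycles

1278 cycles


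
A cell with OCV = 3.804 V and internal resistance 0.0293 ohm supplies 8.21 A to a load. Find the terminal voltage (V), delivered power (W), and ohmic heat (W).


Step 1: V_terminal = OCV - I*R = 3.804 - 8.21 * 0.0293 = 3.5634 V
Step 2: P_out = V_terminal * I = 3.5634 * 8.21 = 29.26 W
Step 3: Q = I^2 * R = 8.21^2 * 0.0293 = 1.975 W

V=3.5634 V, P=29.26 W, Q=1.975 W


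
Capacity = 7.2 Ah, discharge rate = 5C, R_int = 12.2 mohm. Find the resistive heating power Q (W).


Convert: R = 12.2 mohm = 0.0122 ohm
Step 1: I = C_rate * capacity = 5 * 7.2 = 36 A
Step 2: Q = I^2 * R = 36^2 * 0.0122 = 1296 * 0.0122 = 15.81 W

15.81 W


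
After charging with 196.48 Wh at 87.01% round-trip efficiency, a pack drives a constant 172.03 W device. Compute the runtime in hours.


Step 1: E_discharge = eta/100 * E_charge = 87.01/100 * 196.48 = 170.96 Wh
Step 2: t = E_discharge / P = 170.96 / 172.03 = 0.9938 hr

0.9938 hr


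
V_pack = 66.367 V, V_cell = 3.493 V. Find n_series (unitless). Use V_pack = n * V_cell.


Rearranging: n = V_pack / V_cell = 66.367 / 3.493 = 19 cells

19


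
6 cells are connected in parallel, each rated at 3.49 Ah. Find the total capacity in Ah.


C_total = 6 * 3.49 = 20.94 Ah

20.94 Ah


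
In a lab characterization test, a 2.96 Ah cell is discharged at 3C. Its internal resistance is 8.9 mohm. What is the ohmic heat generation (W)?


Convert: R = 8.9 mohm = 0.0089 ohm
Step 1: I = C_rate * capacity = 3 * 2.96 = 8.88 A
Step 2: Q = I^2 * R = 8.88^2 * 0.0089 = 78.854 * 0.0089 = 0.7018 W

0.7018 W


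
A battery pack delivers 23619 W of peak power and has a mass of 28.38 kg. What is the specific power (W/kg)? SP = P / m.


Specific power = 23619 W / 28.38 kg = 832.2 W/kg

832.2 W/kg


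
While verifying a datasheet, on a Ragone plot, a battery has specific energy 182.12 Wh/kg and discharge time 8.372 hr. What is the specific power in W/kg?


Specific power = 182.12 Wh/kg / 8.372 hr = 21.75 W/kg

21.75 W/kg


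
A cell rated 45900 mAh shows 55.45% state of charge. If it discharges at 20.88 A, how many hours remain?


Convert: C_total = 45900 mAh = 45.9 Ah
Step 1: remaining = SOC/100 * C_total = 55.45/100 * 45.9 = 25.452 Ah
Step 2: t = remaining / I = 25.452 / 20.88 = 1.219 hr

1.219 hr


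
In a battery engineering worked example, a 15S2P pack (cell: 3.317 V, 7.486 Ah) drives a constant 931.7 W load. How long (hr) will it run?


Step 1: E_pack = Ns * V_cell * Np * C_cell = 15 * 3.317 * 2 * 7.486 = 744.93 Wh
Step 2: t = E_pack / P = 744.93 / 931.7 = 0.7995 hr

0.7995 hr


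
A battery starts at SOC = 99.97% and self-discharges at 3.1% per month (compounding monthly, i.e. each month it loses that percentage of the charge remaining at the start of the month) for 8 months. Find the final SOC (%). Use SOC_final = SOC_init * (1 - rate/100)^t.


decay = (1 - 3.1/100)^8 = 0.7773
SOC_final = 99.97 * 0.7773 = 77.71%

77.71%


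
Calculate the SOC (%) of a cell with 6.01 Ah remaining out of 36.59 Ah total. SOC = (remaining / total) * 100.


SOC = (remaining / total) * 100 = (6.01 / 36.59) * 100 = 16.43%

16.43%


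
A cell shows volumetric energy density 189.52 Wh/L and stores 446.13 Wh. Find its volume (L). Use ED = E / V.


V = E / ED = 446.13 / 189.52 = 2.354 L

2.354 L


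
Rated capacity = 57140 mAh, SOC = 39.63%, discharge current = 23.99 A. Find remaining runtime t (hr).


Convert: C_total = 57140 mAh = 57.14 Ah
Step 1: remaining = SOC/100 * C_total = 39.63/100 * 57.14 = 22.645 Ah
Step 2: t = remaining / I = 22.645 / 23.99 = 0.9439 hr

0.9439 hr


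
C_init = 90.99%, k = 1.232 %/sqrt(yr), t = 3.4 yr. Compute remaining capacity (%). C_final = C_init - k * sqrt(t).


Step 1: sqrt(3.4 yr) = 1.8439
Step 2: drop = 1.232 * 1.8439 = 2.2717
Step 3: C_final = 90.99 - 2.2717 = 88.72%

88.72%


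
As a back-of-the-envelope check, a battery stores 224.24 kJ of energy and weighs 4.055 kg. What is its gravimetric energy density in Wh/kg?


Convert: E = 224.24 kJ = 62.289 Wh
ED = E / m = 62.289 / 4.055 = 15.36 Wh/kg

15.36 Wh/kg


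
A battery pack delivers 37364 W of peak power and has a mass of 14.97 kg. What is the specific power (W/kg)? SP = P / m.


SP = P / m = 37364 / 14.97 = 2496 W/kg

2496 W/kg


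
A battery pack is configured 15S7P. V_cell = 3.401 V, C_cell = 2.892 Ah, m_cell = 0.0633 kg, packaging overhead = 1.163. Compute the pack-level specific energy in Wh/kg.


Step 1: V_pack = 15 * 3.401 = 51.015 V
Step 2: C_pack = 7 * 2.892 = 20.244 Ah
Step 3: E_pack = V_pack * C_pack = 51.015 * 20.244 = 1032.7 Wh
Step 4: m_pack = 15 * 7 * 0.0633 * 1.163 = 7.7299 kg
Step 5: ED = E_pack / m_pack = 1032.7 / 7.7299 = 133.6 Wh/kg

133.6 Wh/kg


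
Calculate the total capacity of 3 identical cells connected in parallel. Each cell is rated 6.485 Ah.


C_total = 3 * 6.485 = 19.455 Ah

19.455 Ah


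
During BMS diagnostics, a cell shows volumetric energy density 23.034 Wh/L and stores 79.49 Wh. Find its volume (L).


V = E / ED = 79.49 / 23.034 = 3.451 L

3.451 L


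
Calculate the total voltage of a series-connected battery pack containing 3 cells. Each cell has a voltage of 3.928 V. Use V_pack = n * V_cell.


With 3 cells in series at 3.928 V each, V_pack = 11.784 V

11.784 V


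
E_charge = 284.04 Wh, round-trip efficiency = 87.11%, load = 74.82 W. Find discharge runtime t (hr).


Step 1: E_discharge = eta/100 * E_charge = 87.11/100 * 284.04 = 247.43 Wh
Step 2: t = E_discharge / P = 247.43 / 74.82 = 3.307 hr

3.307 hr


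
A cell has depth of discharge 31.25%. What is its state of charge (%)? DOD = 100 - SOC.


SOC = 100 - DOD = 100 - 31.25 = 68.75%

68.75%


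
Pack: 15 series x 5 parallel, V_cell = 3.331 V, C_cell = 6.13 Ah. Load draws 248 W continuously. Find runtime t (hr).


Step 1: E_pack = Ns * V_cell * Np * C_cell = 15 * 3.331 * 5 * 6.13 = 1531.4 Wh
Step 2: t = E_pack / P = 1531.4 / 248 = 6.175 hr

6.175 hr


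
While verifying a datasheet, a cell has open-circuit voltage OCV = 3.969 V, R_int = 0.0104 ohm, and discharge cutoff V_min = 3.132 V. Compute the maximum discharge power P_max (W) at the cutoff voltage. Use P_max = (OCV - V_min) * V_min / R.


dV = OCV - V_min = 0.837 V (so I_max = dV / R)
P_max = dV * V_min / R = 0.837 * 3.132 / 0.0104 = 252.1 W

252.1 W


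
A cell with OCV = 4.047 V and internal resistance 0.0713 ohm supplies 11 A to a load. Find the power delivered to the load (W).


Step 1: V_terminal = OCV - I*R = 4.047 - 11 * 0.0713 = 3.2627 V
Step 2: P_out = V_terminal * I = 3.2627 * 11 = 35.89 W

35.89 W


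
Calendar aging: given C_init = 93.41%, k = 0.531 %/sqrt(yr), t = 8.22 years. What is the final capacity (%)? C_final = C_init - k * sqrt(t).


sqrt(t) = sqrt(8.22) = 2.8671
C_final = 93.41 - 0.531 * 2.8671 = 91.89%

91.89%


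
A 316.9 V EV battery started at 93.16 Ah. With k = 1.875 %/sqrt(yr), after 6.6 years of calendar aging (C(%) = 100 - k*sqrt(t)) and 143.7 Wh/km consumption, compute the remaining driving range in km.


Step 1: capacity retention = 100 - 1.875 * sqrt(6.6) = 100 - 1.875 * 2.569 = 95.183%
Step 2: C_now = 93.16 * 95.183/100 = 88.672 Ah
Step 3: E_pack = V * C_now = 316.9 * 88.672 = 28100 Wh
Step 4: range = E_pack / consumption = 28100 / 143.7 = 195.5 km

195.5 km


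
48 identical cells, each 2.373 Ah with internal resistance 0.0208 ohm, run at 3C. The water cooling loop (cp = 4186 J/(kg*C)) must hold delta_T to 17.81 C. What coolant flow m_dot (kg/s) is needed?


Step 1: I = 3 * 2.373 = 7.119 A
Step 2: Q_cell = I^2 * R = 7.119^2 * 0.0208 = 1.0541 W
Step 3: Q_total = 48 * 1.0541 = 50.597 W
Step 4: m_dot = Q_total / (cp * dT) = 50.597 / (4186 * 17.81) = 6.787e-04 kg/s

6.787e-04 kg/s


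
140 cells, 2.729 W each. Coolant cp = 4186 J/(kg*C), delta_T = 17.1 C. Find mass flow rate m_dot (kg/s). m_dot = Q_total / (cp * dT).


Q_total = 140 * 2.729 = 382.06 W
m_dot = Q_total / (cp * dT) = 382.06 / (4186 * 17.1) = 0.005337 kg/s

0.005337 kg/s


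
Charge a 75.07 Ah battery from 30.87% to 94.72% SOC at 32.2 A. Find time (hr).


Step 1: dSOC = 94.72% - 30.87% = 63.85%
Step 2: delta_Ah = 75.07 * 63.85 / 100 = 47.932 Ah
Step 3: t = 47.932 / 32.2 = 1.489 hr

1.489 hr


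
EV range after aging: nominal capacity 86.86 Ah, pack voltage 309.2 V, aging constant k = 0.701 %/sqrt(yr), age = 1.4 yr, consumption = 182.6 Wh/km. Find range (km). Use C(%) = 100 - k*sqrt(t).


Step 1: capacity retention = 100 - 0.701 * sqrt(1.4) = 100 - 0.701 * 1.1832 = 99.171%
Step 2: C_now = 86.86 * 99.171/100 = 86.14 Ah
Step 3: E_pack = V * C_now = 309.2 * 86.14 = 26634 Wh
Step 4: range = E_pack / consumption = 26634 / 182.6 = 145.9 km

145.9 km


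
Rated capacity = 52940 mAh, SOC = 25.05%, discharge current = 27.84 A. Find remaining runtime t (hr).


Convert: C_total = 52940 mAh = 52.94 Ah
Step 1: remaining = SOC/100 * C_total = 25.05/100 * 52.94 = 13.261 Ah
Step 2: t = remaining / I = 13.261 / 27.84 = 0.4763 hr

0.4763 hr


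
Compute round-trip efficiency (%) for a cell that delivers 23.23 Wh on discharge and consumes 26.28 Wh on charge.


eta_e = E_dis / E_chg * 100 = 23.23 / 26.28 * 100 = 88.39%

88.39%


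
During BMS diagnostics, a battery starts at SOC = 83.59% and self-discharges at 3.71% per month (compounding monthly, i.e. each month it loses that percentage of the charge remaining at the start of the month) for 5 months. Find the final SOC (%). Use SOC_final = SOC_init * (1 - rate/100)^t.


decay = (1 - 3.71/100)^5 = 0.82776
SOC_final = 83.59 * 0.82776 = 69.19%

69.19%


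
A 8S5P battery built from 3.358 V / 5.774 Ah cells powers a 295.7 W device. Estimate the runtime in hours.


Step 1: E_pack = Ns * V_cell * Np * C_cell = 8 * 3.358 * 5 * 5.774 = 775.56 Wh
Step 2: t = E_pack / P = 775.56 / 295.7 = 2.623 hr

2.623 hr


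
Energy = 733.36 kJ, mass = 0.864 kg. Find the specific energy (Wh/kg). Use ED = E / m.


Convert: E = 733.36 kJ = 203.71 Wh
ED = E / m = 203.71 / 0.864 = 235.8 Wh/kg

235.8 Wh/kg


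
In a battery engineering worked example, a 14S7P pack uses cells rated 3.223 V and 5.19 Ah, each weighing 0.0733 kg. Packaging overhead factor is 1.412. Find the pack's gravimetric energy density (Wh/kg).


Step 1: V_pack = 14 * 3.223 = 45.122 V
Step 2: C_pack = 7 * 5.19 = 36.33 Ah
Step 3: E_pack = V_pack * C_pack = 45.122 * 36.33 = 1639.3 Wh
Step 4: m_pack = 14 * 7 * 0.0733 * 1.412 = 10.143 kg
Step 5: ED = E_pack / m_pack = 1639.3 / 10.143 = 161.6 Wh/kg

161.6 Wh/kg


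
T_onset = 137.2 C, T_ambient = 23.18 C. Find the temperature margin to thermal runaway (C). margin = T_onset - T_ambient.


Safety margin = 137.2 C - 23.18 C = 114.02 C

114.02 C


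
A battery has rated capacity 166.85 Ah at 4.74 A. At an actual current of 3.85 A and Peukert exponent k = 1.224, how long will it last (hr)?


Step 1: t_rated = C / I_rated = 166.85 / 4.74 = 35.2 hr
Step 2: ratio = 4.74 / 3.85 = 1.2312
Step 3: ratio^k = 1.2312^1.224 = 1.2899
Step 4: t = t_rated * ratio^k = 35.2 * 1.2899 = 45.40 hr

45.40 hr


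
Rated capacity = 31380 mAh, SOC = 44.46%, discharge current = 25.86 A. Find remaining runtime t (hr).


Convert: C_total = 31380 mAh = 31.38 Ah
Step 1: remaining = SOC/100 * C_total = 44.46/100 * 31.38 = 13.952 Ah
Step 2: t = remaining / I = 13.952 / 25.86 = 0.5395 hr

0.5395 hr


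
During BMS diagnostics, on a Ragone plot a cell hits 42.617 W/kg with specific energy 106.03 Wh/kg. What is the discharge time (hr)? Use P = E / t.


t = E / P = 106.03 / 42.617 = 2.488 hr

2.488 hr


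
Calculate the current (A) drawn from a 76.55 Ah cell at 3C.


At 3C: I = 3 * 76.55 Ah = 229.65 A

229.65 A


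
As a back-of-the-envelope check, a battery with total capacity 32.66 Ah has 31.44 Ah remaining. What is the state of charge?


SOC% = 31.44 / 32.66 * 100 = 96.26%

96.26%


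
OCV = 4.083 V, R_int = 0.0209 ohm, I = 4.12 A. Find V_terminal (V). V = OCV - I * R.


IR drop = 4.12 * 0.0209 = 0.086108 V
V = 4.083 - 0.086108 = 3.997 V

3.997 V


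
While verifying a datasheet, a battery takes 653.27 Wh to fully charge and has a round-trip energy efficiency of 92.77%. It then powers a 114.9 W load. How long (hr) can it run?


Step 1: E_discharge = eta/100 * E_charge = 92.77/100 * 653.27 = 606.04 Wh
Step 2: t = E_discharge / P = 606.04 / 114.9 = 5.274 hr

5.274 hr


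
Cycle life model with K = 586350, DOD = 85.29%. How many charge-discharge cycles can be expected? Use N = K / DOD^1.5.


DOD^1.5 = 787.68
N = K / DOD^1.5 = 586350 / 787.68 = 744.4

744.4 cycles


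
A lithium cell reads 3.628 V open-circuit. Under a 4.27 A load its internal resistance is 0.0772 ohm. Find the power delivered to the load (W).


Step 1: V_terminal = OCV - I*R = 3.628 - 4.27 * 0.0772 = 3.2984 V
Step 2: P_out = V_terminal * I = 3.2984 * 4.27 = 14.08 W

14.08 W


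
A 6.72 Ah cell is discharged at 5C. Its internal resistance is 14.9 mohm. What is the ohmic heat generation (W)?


Convert: R = 14.9 mohm = 0.0149 ohm
Step 1: I = C_rate * capacity = 5 * 6.72 = 33.6 A
Step 2: Q = I^2 * R = 33.6^2 * 0.0149 = 1129 * 0.0149 = 16.82 W

16.82 W


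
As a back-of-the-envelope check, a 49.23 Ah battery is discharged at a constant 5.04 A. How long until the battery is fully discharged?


t = capacity / current = 49.23 / 5.04 = 9.768 hr

9.768 hr


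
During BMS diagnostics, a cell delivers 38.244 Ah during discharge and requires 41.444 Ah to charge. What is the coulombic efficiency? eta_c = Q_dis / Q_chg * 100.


eta_c = Q_dis / Q_chg * 100 = 38.244 / 41.444 * 100 = 92.28%

92.28%


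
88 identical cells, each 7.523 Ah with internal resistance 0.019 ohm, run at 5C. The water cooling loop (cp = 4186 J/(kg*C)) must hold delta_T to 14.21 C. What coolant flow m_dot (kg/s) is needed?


Step 1: I = 5 * 7.523 = 37.615 A
Step 2: Q_cell = I^2 * R = 37.615^2 * 0.019 = 26.883 W
Step 3: Q_total = 88 * 26.883 = 2365.7 W
Step 4: m_dot = Q_total / (cp * dT) = 2365.7 / (4186 * 14.21) = 0.03977 kg/s

0.03977 kg/s


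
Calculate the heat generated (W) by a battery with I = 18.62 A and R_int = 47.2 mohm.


Convert: R = 47.2 mohm = 0.0472 ohm
Q = I^2 * R = 18.62^2 * 0.0472 = 16.36 W

16.36 W


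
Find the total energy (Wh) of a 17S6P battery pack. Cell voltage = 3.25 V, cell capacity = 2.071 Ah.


E = Ns * Vcell * Np * Ccell = 17 * 3.25 * 6 * 2.071 = 686.5 Wh

686.5 Wh


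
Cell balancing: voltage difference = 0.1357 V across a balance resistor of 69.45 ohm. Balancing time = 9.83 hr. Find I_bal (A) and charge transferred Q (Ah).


First, Ohm's law: I_bal = 0.1357 V / 69.45 ohm = 0.0019539 A
Then Q = I * t = 0.0019539 A * 9.83 hr = 0.01921 Ah

I=0.0019539 A, Q=0.01921 Ah


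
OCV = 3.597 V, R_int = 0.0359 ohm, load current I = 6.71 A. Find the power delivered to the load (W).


Step 1: V_terminal = OCV - I*R = 3.597 - 6.71 * 0.0359 = 3.3561 V
Step 2: P_out = V_terminal * I = 3.3561 * 6.71 = 22.52 W

22.52 W


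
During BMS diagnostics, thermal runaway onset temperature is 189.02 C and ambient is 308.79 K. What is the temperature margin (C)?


Convert: T_ambient = 308.79 K = 35.64 C
margin = 189.02 - 35.64 = 153.38 C

153.38 C


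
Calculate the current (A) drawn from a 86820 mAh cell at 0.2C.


Convert: capacity = 86820 mAh = 86.82 Ah
At 0.2C: I = 0.2 * 86.82 Ah = 17.364 A

17.364 A


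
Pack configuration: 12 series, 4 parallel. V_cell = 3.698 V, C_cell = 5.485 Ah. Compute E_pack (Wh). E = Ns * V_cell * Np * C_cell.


E = Ns * Vcell * Np * Ccell = 12 * 3.698 * 4 * 5.485 = 973.6 Wh

973.6 Wh


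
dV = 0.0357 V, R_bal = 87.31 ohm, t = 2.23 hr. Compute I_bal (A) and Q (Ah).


First, Ohm's law: I_bal = 0.0357 V / 87.31 ohm = 4.0889e-04 A
Then Q = I * t = 4.0889e-04 A * 2.23 hr = 9.118e-04 Ah

I=4.0889e-04 A, Q=9.118e-04 Ah


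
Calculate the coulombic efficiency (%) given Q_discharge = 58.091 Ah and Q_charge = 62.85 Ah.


Coulombic efficiency = 58.091/62.85 * 100% = 92.43%

92.43%


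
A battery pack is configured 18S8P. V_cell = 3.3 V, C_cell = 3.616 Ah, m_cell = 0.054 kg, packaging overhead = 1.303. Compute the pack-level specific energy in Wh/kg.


Step 1: V_pack = 18 * 3.3 = 59.4 V
Step 2: C_pack = 8 * 3.616 = 28.928 Ah
Step 3: E_pack = V_pack * C_pack = 59.4 * 28.928 = 1718.3 Wh
Step 4: m_pack = 18 * 8 * 0.054 * 1.303 = 10.132 kg
Step 5: ED = E_pack / m_pack = 1718.3 / 10.132 = 169.6 Wh/kg

169.6 Wh/kg


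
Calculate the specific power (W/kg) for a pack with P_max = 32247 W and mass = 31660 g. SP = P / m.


Convert: m = 31660 g = 31.66 kg
SP = P / m = 32247 / 31.66 = 1019 W/kg

1019 W/kg


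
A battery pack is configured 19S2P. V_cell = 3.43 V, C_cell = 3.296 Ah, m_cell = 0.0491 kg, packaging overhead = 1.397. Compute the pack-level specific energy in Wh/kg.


Step 1: V_pack = 19 * 3.43 = 65.17 V
Step 2: C_pack = 2 * 3.296 = 6.592 Ah
Step 3: E_pack = V_pack * C_pack = 65.17 * 6.592 = 429.6 Wh
Step 4: m_pack = 19 * 2 * 0.0491 * 1.397 = 2.6065 kg
Step 5: ED = E_pack / m_pack = 429.6 / 2.6065 = 164.8 Wh/kg

164.8 Wh/kg


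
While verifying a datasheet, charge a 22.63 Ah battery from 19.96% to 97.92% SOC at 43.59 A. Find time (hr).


delta_Ah = 22.63 * (97.92 - 19.96) / 100 = 17.642 Ah
t = delta_Ah / I = 17.642 / 43.59 = 0.4047 hr

0.4047 hr


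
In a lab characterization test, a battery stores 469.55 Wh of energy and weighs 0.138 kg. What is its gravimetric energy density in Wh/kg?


ED = E / m = 469.55 / 0.138 = 3403 Wh/kg

3403 Wh/kg


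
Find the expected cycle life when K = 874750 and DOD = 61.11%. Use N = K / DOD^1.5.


DOD^1.5 = 477.71
N = K / DOD^1.5 = 874750 / 477.71 = 1831

1831 cycles


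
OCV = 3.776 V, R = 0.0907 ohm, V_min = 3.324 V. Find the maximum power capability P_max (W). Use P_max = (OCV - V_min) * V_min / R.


P_max = (OCV - V_min) * V_min / R = (3.776 - 3.324) * 3.324 / 0.0907 = 0.452 * 3.324 / 0.0907 = 16.57 W

16.57 W


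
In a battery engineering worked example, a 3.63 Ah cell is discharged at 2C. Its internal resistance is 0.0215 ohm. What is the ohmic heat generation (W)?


Step 1: I = C_rate * capacity = 2 * 3.63 = 7.26 A
Step 2: Q = I^2 * R = 7.26^2 * 0.0215 = 52.708 * 0.0215 = 1.133 W

1.133 W


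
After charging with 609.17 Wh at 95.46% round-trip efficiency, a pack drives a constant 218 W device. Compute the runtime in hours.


Step 1: E_discharge = eta/100 * E_charge = 95.46/100 * 609.17 = 581.51 Wh
Step 2: t = E_discharge / P = 581.51 / 218 = 2.667 hr

2.667 hr


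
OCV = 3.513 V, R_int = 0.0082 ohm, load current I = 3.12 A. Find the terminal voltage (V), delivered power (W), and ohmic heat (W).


Step 1: V_terminal = OCV - I*R = 3.513 - 3.12 * 0.0082 = 3.4874 V
Step 2: P_out = V_terminal * I = 3.4874 * 3.12 = 10.88 W
Step 3: Q = I^2 * R = 3.12^2 * 0.0082 = 0.07982 W

V=3.4874 V, P=10.88 W, Q=0.07982 W


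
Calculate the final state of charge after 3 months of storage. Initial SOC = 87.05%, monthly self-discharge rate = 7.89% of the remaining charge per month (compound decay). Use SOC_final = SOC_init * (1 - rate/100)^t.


decay = (1 - 7.89/100)^3 = 0.78148
SOC_final = 87.05 * 0.78148 = 68.03%

68.03%


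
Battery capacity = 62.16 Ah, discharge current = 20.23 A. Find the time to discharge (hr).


t = capacity / current = 62.16 / 20.23 = 3.073 hr

3.073 hr


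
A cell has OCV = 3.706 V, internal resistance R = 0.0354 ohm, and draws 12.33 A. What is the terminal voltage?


IR drop = 12.33 * 0.0354 = 0.43648 V
V = 3.706 - 0.43648 = 3.270 V

3.270 V


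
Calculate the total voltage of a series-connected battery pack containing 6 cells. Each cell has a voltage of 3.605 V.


With 6 cells in series at 3.605 V each, V_pack = 21.63 V

21.63 V


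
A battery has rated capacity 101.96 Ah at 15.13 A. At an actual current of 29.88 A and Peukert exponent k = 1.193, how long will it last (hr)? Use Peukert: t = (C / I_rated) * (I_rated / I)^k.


t_rated = C / I_rated = 101.96 / 15.13 = 6.7389 hr
(I_rated/I)^k = (0.50636)^1.193 = 0.44404
t = t_rated * (I_rated/I)^k = 6.7389 * 0.44404 = 2.992 hr

2.992 hr


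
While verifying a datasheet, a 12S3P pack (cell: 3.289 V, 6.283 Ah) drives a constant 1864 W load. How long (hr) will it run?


Step 1: E_pack = Ns * V_cell * Np * C_cell = 12 * 3.289 * 3 * 6.283 = 743.93 Wh
Step 2: t = E_pack / P = 743.93 / 1864 = 0.3991 hr

0.3991 hr


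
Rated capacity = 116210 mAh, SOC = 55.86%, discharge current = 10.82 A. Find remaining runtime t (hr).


Convert: C_total = 116210 mAh = 116.21 Ah
Step 1: remaining = SOC/100 * C_total = 55.86/100 * 116.21 = 64.915 Ah
Step 2: t = remaining / I = 64.915 / 10.82 = 6.000 hr

6.000 hr


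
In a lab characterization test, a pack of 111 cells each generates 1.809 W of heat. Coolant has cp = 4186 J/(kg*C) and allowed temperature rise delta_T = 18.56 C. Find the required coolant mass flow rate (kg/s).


Q_total = 111 * 1.809 = 200.8 W
m_dot = Q_total / (cp * dT) = 200.8 / (4186 * 18.56) = 0.002585 kg/s

0.002585 kg/s


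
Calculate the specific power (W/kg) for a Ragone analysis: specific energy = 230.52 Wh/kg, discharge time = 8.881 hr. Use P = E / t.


Specific power = 230.52 Wh/kg / 8.881 hr = 25.96 W/kg

25.96 W/kg


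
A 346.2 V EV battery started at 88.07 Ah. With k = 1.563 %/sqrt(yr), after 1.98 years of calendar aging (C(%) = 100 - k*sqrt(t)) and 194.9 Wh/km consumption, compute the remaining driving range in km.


Step 1: capacity retention = 100 - 1.563 * sqrt(1.98) = 100 - 1.563 * 1.4071 = 97.801%
Step 2: C_now = 88.07 * 97.801/100 = 86.133 Ah
Step 3: E_pack = V * C_now = 346.2 * 86.133 = 29819 Wh
Step 4: range = E_pack / consumption = 29819 / 194.9 = 153.0 km

153.0 km


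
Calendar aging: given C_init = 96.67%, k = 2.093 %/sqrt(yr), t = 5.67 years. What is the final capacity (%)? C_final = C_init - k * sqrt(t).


Step 1: sqrt(5.67 yr) = 2.3812
Step 2: drop = 2.093 * 2.3812 = 4.9839
Step 3: C_final = 96.67 - 4.9839 = 91.69%

91.69%


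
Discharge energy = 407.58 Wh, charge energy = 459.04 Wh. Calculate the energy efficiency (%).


Round-trip efficiency = 407.58/459.04 * 100% = 88.79%

88.79%


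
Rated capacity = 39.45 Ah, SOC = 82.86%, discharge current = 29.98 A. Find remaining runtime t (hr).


Step 1: remaining = SOC/100 * C_total = 82.86/100 * 39.45 = 32.688 Ah
Step 2: t = remaining / I = 32.688 / 29.98 = 1.090 hr

1.090 hr
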